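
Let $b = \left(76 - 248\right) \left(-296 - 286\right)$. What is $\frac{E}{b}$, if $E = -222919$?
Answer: $- \frac{222919}{100104} \approx -2.2269$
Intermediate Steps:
$b = 100104$ ($b = \left(76 - 248\right) \left(-582\right) = \left(-172\right) \left(-582\right) = 100104$)
$\frac{E}{b} = - \frac{222919}{100104}$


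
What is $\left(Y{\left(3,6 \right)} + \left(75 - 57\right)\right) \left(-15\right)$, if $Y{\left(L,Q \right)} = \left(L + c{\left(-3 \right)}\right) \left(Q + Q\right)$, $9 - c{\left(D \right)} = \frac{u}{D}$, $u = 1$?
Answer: $-2490$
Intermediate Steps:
$c{\left(D \right)} = 9 - \frac{1}{D}$ ($c{\left(D \right)} = 9 - 1 \frac{1}{D} = 9 - \frac{1}{D}$)
$Y{\left(L,Q \right)} = 2 Q \left(\frac{28}{3} + L\right)$ ($Y{\left(L,Q \right)} = \left(L + \left(9 - \frac{1}{-3}\right)\right) \left(Q + Q\right) = \left(L + \left(9 - - \frac{1}{3}\right)\right) 2 Q = \left(L + \left(9 + \frac{1}{3}\right)\right) 2 Q = \left(L + \frac{28}{3}\right) 2 Q = \left(\frac{28}{3} + L\right) 2 Q = 2 Q \left(\frac{28}{3} + L\right)$)
$\left(Y{\left(3,6 \right)} + \left(75 - 57\right)\right) \left(-15\right) = \left(\frac{2}{3} \cdot 6 \left(28 + 3 \cdot 3\right) + \left(75 - 57\right)\right) \left(-15\right) = \left(\frac{2}{3} \cdot 6 \left(28 + 9\right) + \left(75 - 57\right)\right) \left(-15\right) = \left(\frac{2}{3} \cdot 6 \cdot 37 + 18\right) \left(-15\right) = \left(148 + 18\right) \left(-15\right) = 166 \left(-15\right) = -2490$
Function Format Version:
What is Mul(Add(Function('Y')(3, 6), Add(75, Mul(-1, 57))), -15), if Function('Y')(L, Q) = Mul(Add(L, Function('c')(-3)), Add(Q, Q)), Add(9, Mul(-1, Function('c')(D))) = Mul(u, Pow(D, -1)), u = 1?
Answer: -2490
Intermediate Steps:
Function('c')(D) = Add(9, Mul(-1, Pow(D, -1))) (Function('c')(D) = Add(9, Mul(-1, Mul(1, Pow(D, -1)))) = Add(9, Mul(-1, Pow(D, -1))))
Function('Y')(L, Q) = Mul(2, Q, Add(Rational(28, 3), L)) (Function('Y')(L, Q) = Mul(Add(L, Add(9, Mul(-1, Pow(-3, -1)))), Add(Q, Q)) = Mul(Add(L, Add(9, Mul(-1, Rational(-1, 3)))), Mul(2, Q)) = Mul(Add(L, Add(9, Rational(1, 3))), Mul(2, Q)) = Mul(Add(L, Rational(28, 3)), Mul(2, Q)) = Mul(Add(Rational(28, 3), L), Mul(2, Q)) = Mul(2, Q, Add(Rational(28, 3), L)))
Mul(Add(Function('Y')(3, 6), Add(75, Mul(-1, 57))), -15) = Mul(Add(Mul(Rational(2, 3), 6, Add(28, Mul(3, 3))), Add(75, Mul(-1, 57))), -15) = Mul(Add(Mul(Rational(2, 3), 6, Add(28, 9)), Add(75, -57)), -15) = Mul(Add(Mul(Rational(2, 3), 6, 37), 18), -15) = Mul(Add(148, 18), -15) = Mul(166, -15) = -2490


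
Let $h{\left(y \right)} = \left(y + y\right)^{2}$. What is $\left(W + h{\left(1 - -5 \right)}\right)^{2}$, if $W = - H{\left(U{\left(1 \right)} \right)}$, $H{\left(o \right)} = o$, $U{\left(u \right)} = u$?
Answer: $20449$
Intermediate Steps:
$h{\left(y \right)} = 4 y^{2}$ ($h{\left(y \right)} = \left(2 y\right)^{2} = 4 y^{2}$)
$W = -1$ ($W = \left(-1\right) 1 = -1$)
$\left(W + h{\left(1 - -5 \right)}\right)^{2} = \left(-1 + 4 \left(1 - -5\right)^{2}\right)^{2} = \left(-1 + 4 \left(1 + 5\right)^{2}\right)^{2} = \left(-1 + 4 \cdot 6^{2}\right)^{2} = \left(-1 + 4 \cdot 36\right)^{2} = \left(-1 + 144\right)^{2} = 143^{2} = 20449$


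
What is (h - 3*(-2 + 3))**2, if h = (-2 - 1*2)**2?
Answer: 169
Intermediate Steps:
h = 16 (h = (-2 - 2)**2 = (-4)**2 = 16)
(h - 3*(-2 + 3))**2 = (16 - 3*(-2 + 3))**2 = (16 - 3*1)**2 = (16 - 3)**2 = 13**2 = 169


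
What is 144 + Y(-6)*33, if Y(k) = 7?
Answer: 375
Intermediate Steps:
144 + Y(-6)*33 = 144 + 7*33 = 144 + 231 = 375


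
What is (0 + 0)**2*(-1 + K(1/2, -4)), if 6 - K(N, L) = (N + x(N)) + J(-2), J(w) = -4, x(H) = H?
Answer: 0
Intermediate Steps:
K(N, L) = 10 - 2*N (K(N, L) = 6 - ((N + N) - 4) = 6 - (2*N - 4) = 6 - (-4 + 2*N) = 6 + (4 - 2*N) = 10 - 2*N)
(0 + 0)**2*(-1 + K(1/2, -4)) = (0 + 0)**2*(-1 + (10 - 2/2)) = 0**2*(-1 + (10 - 2*1/2)) = 0*(-1 + (10 - 1)) = 0*(-1 + 9) = 0*8 = 0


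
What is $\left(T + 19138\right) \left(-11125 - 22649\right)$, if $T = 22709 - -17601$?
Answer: $-2007796752$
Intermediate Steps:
$T = 40310$ ($T = 22709 + 17601 = 40310$)
$\left(T + 19138\right) \left(-11125 - 22649\right) = \left(40310 + 19138\right) \left(-11125 - 22649\right) = 59448 \left(-33774\right) = -2007796752$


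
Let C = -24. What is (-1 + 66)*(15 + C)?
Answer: -585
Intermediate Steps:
(-1 + 66)*(15 + C) = (-1 + 66)*(15 - 24) = 65*(-9) = -585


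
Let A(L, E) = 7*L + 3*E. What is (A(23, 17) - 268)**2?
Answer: 3136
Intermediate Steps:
A(L, E) = 3*E + 7*L
(A(23, 17) - 268)**2 = ((3*17 + 7*23) - 268)**2 = ((51 + 161) - 268)**2 = (212 - 268)**2 = (-56)**2 = 3136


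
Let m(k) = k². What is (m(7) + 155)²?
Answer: 41616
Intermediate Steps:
(m(7) + 155)² = (7² + 155)² = (49 + 155)² = 204² = 41616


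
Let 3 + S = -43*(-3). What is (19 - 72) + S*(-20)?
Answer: -2573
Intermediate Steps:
S = 126 (S = -3 - 43*(-3) = -3 + 129 = 126)
(19 - 72) + S*(-20) = (19 - 72) + 126*(-20) = -53 - 2520 = -2573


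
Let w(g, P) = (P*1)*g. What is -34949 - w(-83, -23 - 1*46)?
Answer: -40676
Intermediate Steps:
w(g, P) = P*g
-34949 - w(-83, -23 - 1*46) = -34949 - (-23 - 1*46)*(-83) = -34949 - (-23 - 46)*(-83) = -34949 - (-69)*(-83) = -34949 - 1*5727 = -34949 - 5727 = -40676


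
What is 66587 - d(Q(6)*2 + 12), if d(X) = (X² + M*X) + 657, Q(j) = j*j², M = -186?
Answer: -48622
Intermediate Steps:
Q(j) = j³
d(X) = 657 + X² - 186*X (d(X) = (X² - 186*X) + 657 = 657 + X² - 186*X)
66587 - d(Q(6)*2 + 12) = 66587 - (657 + (6³*2 + 12)² - 186*(6³*2 + 12)) = 66587 - (657 + (216*2 + 12)² - 186*(216*2 + 12)) = 66587 - (657 + (432 + 12)² - 186*(432 + 12)) = 66587 - (657 + 444² - 186*444) = 66587 - (657 + 197136 - 82584) = 66587 - 1*115209 = 66587 - 115209 = -48622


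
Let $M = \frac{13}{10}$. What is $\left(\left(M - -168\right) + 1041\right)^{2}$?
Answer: $\frac{146482609}{100} \approx 1.4648 \cdot 10^{6}$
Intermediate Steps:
$M = \frac{13}{10}$ ($M = 13 \cdot \frac{1}{10} = \frac{13}{10} \approx 1.3$)
$\left(\left(M - -168\right) + 1041\right)^{2} = \left(\left(\frac{13}{10} - -168\right) + 1041\right)^{2} = \left(\left(\frac{13}{10} + 168\right) + 1041\right)^{2} = \left(\frac{1693}{10} + 1041\right)^{2} = \left(\frac{12103}{10}\right)^{2} = \frac{146482609}{100}$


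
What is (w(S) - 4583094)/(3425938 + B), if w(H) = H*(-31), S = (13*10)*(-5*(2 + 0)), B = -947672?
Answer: -2271397/1239133 ≈ -1.8331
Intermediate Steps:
S = -1300 (S = 130*(-5*2) = 130*(-10) = -1300)
w(H) = -31*H
(w(S) - 4583094)/(3425938 + B) = (-31*(-1300) - 4583094)/(3425938 - 947672) = (40300 - 4583094)/2478266 = -4542794*1/2478266 = -2271397/1239133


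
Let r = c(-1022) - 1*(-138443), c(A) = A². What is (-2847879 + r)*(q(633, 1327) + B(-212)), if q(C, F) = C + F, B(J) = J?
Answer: -2910336096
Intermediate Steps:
r = 1182927 (r = (-1022)² - 1*(-138443) = 1044484 + 138443 = 1182927)
(-2847879 + r)*(q(633, 1327) + B(-212)) = (-2847879 + 1182927)*((633 + 1327) - 212) = -1664952*(1960 - 212) = -1664952*1748 = -2910336096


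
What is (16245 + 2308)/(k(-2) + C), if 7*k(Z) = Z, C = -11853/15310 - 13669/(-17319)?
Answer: -34435800848190/502375799 ≈ -68546.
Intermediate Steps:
C = 3990283/265153890 (C = -11853*1/15310 - 13669*(-1/17319) = -11853/15310 + 13669/17319 = 3990283/265153890 ≈ 0.015049)
k(Z) = Z/7
(16245 + 2308)/(k(-2) + C) = (16245 + 2308)/((⅐)*(-2) + 3990283/265153890) = 18553/(-2/7 + 3990283/265153890) = 18553/(-502375799/1856077230) = 18553*(-1856077230/502375799) = -34435800848190/502375799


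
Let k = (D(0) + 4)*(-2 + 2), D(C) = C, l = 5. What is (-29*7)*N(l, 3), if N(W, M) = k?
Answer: 0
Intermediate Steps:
k = 0 (k = (0 + 4)*(-2 + 2) = 4*0 = 0)
N(W, M) = 0
(-29*7)*N(l, 3) = -29*7*0 = -203*0 = 0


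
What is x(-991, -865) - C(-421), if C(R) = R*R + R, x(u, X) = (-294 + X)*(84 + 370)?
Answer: -703006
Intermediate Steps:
x(u, X) = -133476 + 454*X (x(u, X) = (-294 + X)*454 = -133476 + 454*X)
C(R) = R + R**2 (C(R) = R**2 + R = R + R**2)
x(-991, -865) - C(-421) = (-133476 + 454*(-865)) - (-421)*(1 - 421) = (-133476 - 392710) - (-421)*(-420) = -526186 - 1*176820 = -526186 - 176820 = -703006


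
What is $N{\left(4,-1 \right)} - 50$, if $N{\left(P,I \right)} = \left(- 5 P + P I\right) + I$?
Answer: $-75$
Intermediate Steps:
$N{\left(P,I \right)} = I - 5 P + I P$ ($N{\left(P,I \right)} = \left(- 5 P + I P\right) + I = I - 5 P + I P$)
$N{\left(4,-1 \right)} - 50 = \left(-1 - 20 - 4\right) - 50 = -25 - 50 = -75$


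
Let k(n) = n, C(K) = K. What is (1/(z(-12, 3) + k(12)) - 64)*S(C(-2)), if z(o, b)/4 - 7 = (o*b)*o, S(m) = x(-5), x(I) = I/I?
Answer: -113151/1768 ≈ -63.999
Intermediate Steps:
x(I) = 1
S(m) = 1
z(o, b) = 28 + 4*b*o**2 (z(o, b) = 28 + 4*((o*b)*o) = 28 + 4*((b*o)*o) = 28 + 4*(b*o**2) = 28 + 4*b*o**2)
(1/(z(-12, 3) + k(12)) - 64)*S(C(-2)) = (1/((28 + 4*3*(-12)**2) + 12) - 64)*1 = (1/((28 + 4*3*144) + 12) - 64)*1 = (1/((28 + 1728) + 12) - 64)*1 = (1/(1756 + 12) - 64)*1 = (1/1768 - 64)*1 = -113151/1768*1 = -113151/1768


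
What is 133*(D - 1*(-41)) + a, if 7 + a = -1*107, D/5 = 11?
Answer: 12654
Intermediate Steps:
D = 55 (D = 5*11 = 55)
a = -114 (a = -7 - 1*107 = -7 - 107 = -114)
133*(D - 1*(-41)) + a = 133*(55 - 1*(-41)) - 114 = 133*(55 + 41) - 114 = 133*96 - 114 = 12768 - 114 = 12654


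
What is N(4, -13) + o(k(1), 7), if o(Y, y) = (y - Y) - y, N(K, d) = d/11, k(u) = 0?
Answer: -13/11 ≈ -1.1818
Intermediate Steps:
N(K, d) = d/11 (N(K, d) = d*(1/11) = d/11)
o(Y, y) = -Y
N(4, -13) + o(k(1), 7) = (1/11)*(-13) - 1*0 = -13/11 + 0 = -13/11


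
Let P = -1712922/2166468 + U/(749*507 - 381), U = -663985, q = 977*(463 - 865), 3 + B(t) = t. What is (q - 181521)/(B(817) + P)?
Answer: -3933188578166445/5557653715249 ≈ -707.71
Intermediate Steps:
B(t) = -3 + t
q = -392754 (q = 977*(-402) = -392754)
P = -87013323781/34244818059 (P = -1712922/2166468 - 663985/(749*507 - 381) = -1712922*1/2166468 - 663985/(379743 - 381) = -285487/361078 - 663985/379362 = -87013323781/34244818059 ≈ -2.5409)
(q - 181521)/(B(817) + P) = (-392754 - 181521)/((-3 + 817) - 87013323781/34244818059) = -574275/(814 - 87013323781/34244818059) = -574275/27788268576245/34244818059 = -574275*34244818059/27788268576245 = -3933188578166445/5557653715249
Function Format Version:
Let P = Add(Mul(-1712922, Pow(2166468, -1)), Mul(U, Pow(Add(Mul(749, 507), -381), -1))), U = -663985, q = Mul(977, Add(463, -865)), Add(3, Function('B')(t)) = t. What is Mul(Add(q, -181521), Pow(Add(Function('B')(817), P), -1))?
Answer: Rational(-3933188578166445, 5557653715249) ≈ -707.71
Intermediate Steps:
Function('B')(t) = Add(-3, t)
q = -392754 (q = Mul(977, -402) = -392754)
P = Rational(-87013323781, 34244818059) (P = Add(Mul(-1712922, Pow(2166468, -1)), Mul(-663985, Pow(Add(Mul(749, 507), -381), -1))) = Add(Mul(-1712922, Rational(1, 2166468)), Mul(-663985, Pow(Add(379743, -381), -1))) = Add(Rational(-285487, 361078), Mul(-663985, Pow(379362, -1))) = Add(Rational(-285487, 361078), Mul(-663985, Rational(1, 379362))) = Add(Rational(-285487, 361078), Rational(-663985, 379362)) = Rational(-87013323781, 34244818059) ≈ -2.5409)
Mul(Add(q, -181521), Pow(Add(Function('B')(817), P), -1)) = Mul(Add(-392754, -181521), Pow(Add(Add(-3, 817), Rational(-87013323781, 34244818059)), -1)) = Mul(-574275, Pow(Add(814, Rational(-87013323781, 34244818059)), -1)) = Mul(-574275, Pow(Rational(27788268576245, 34244818059), -1)) = Mul(-574275, Rational(34244818059, 27788268576245)) = Rational(-3933188578166445, 5557653715249)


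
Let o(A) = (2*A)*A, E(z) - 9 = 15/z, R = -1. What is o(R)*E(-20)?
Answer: 33/2 ≈ 16.500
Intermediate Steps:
E(z) = 9 + 15/z
o(A) = 2*A²
o(R)*E(-20) = (2*(-1)²)*(9 + 15/(-20)) = (2*1)*(9 + 15*(-1/20)) = 2*(9 - ¾) = 2*(33/4) = 33/2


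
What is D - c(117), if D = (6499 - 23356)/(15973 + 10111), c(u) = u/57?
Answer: -1337559/495596 ≈ -2.6989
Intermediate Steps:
c(u) = u/57 (c(u) = u*(1/57) = u/57)
D = -16857/26084 ≈ -0.64626
D - c(117) = -16857/26084 - 117/57 = -16857/26084 - 1*39/19 = -16857/26084 - 39/19 = -1337559/495596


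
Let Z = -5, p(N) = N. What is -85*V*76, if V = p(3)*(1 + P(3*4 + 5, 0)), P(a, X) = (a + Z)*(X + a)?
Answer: -3972900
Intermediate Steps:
P(a, X) = (-5 + a)*(X + a) (P(a, X) = (a - 5)*(X + a) = (-5 + a)*(X + a))
V = 615 (V = 3*(1 + ((3*4 + 5)² - 5*0 - 5*(3*4 + 5) + 0*(3*4 + 5))) = 3*(1 + ((12 + 5)² + 0 - 5*(12 + 5) + 0*(12 + 5))) = 3*(1 + (17² + 0 - 5*17 + 0*17)) = 3*(1 + (289 + 0 - 85 + 0)) = 3*(1 + 204) = 3*205 = 615)
-85*V*76 = -85*615*76 = -52275*76 = -3972900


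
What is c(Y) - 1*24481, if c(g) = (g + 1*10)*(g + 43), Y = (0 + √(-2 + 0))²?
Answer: -24153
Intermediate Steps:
Y = -2 (Y = (0 + √(-2))² = (0 + I*√2)² = (I*√2)² = -2)
c(g) = (10 + g)*(43 + g) (c(g) = (g + 10)*(43 + g) = (10 + g)*(43 + g))
c(Y) - 1*24481 = (430 + (-2)² + 53*(-2)) - 1*24481 = (430 + 4 - 106) - 24481 = 328 - 24481 = -24153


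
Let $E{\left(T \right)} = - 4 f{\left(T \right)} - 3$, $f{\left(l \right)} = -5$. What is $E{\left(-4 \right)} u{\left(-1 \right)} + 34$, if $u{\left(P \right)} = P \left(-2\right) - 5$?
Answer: $-17$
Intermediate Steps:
$u{\left(P \right)} = -5 - 2 P$ ($u{\left(P \right)} = - 2 P - 5 = -5 - 2 P$)
$E{\left(T \right)} = 17$ ($E{\left(T \right)} = \left(-4\right) \left(-5\right) - 3 = 20 - 3 = 17$)
$E{\left(-4 \right)} u{\left(-1 \right)} + 34 = 17 \left(-5 - -2\right) + 34 = 17 \left(-5 + 2\right) + 34 = 17 \left(-3\right) + 34 = -51 + 34 = -17$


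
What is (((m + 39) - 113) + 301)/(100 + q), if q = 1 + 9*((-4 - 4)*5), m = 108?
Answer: -335/259 ≈ -1.2934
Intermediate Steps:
q = -359 (q = 1 + 9*(-8*5) = 1 + 9*(-40) = 1 - 360 = -359)
(((m + 39) - 113) + 301)/(100 + q) = (((108 + 39) - 113) + 301)/(100 - 359) = ((147 - 113) + 301)/(-259) = (34 + 301)*(-1/259) = 335*(-1/259) = -335/259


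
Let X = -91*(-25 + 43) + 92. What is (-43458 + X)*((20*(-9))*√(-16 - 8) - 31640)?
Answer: 1423926560 + 16201440*I*√6 ≈ 1.4239e+9 + 3.9685e+7*I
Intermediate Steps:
X = -1546 (X = -91*18 + 92 = -1638 + 92 = -1546)
(-43458 + X)*((20*(-9))*√(-16 - 8) - 31640) = (-43458 - 1546)*((20*(-9))*√(-16 - 8) - 31640) = -45004*(-360*I*√6 - 31640) = -45004*(-31640 - 360*I*√6) = 1423926560 + 16201440*I*√6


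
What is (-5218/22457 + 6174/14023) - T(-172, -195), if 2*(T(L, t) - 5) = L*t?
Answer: -5282625444521/314914511 ≈ -16775.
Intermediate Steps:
T(L, t) = 5 + L*t/2 (T(L, t) = 5 + (L*t)/2 = 5 + L*t/2)
(-5218/22457 + 6174/14023) - T(-172, -195) = (-5218/22457 + 6174/14023) - (5 + (½)*(-172)*(-195)) = (-5218*1/22457 + 6174*(1/14023)) - (5 + 16770) = (-5218/22457 + 6174/14023) - 1*16775 = 65477504/314914511 - 16775 = -5282625444521/314914511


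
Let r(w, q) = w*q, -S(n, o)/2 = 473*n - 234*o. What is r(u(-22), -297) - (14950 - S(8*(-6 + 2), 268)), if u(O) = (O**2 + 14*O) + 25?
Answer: 81049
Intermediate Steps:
u(O) = 25 + O**2 + 14*O
S(n, o) = -946*n + 468*o (S(n, o) = -2*(473*n - 234*o) = -2*(-234*o + 473*n) = -946*n + 468*o)
r(w, q) = q*w
r(u(-22), -297) - (14950 - S(8*(-6 + 2), 268)) = -297*(25 + (-22)**2 + 14*(-22)) - (14950 - (-7568*(-6 + 2) + 468*268)) = -297*(25 + 484 - 308) - (14950 - (-7568*(-4) + 125424)) = -297*201 - (14950 - (-946*(-32) + 125424)) = -59697 - (14950 - (30272 + 125424)) = -59697 - (14950 - 1*155696) = -59697 - (14950 - 155696) = -59697 - 1*(-140746) = -59697 + 140746 = 81049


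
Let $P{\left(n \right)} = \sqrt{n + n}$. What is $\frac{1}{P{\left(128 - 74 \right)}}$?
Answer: $\frac{\sqrt{3}}{18} \approx 0.096225$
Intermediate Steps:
$P{\left(n \right)} = \sqrt{2} \sqrt{n}$ ($P{\left(n \right)} = \sqrt{2 n} = \sqrt{2} \sqrt{n}$)
$\frac{1}{P{\left(128 - 74 \right)}} = \frac{1}{\sqrt{2} \sqrt{128 - 74}} = \frac{1}{\sqrt{2} \sqrt{54}} = \frac{1}{\sqrt{2} \cdot 3 \sqrt{6}} = \frac{1}{6 \sqrt{3}} = \frac{\sqrt{3}}{18}$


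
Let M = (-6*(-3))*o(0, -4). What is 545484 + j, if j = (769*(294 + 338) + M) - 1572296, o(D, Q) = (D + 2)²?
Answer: -540732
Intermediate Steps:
o(D, Q) = (2 + D)²
M = 72 (M = (-6*(-3))*(2 + 0)² = 18*2² = 18*4 = 72)
j = -1086216 (j = (769*(294 + 338) + 72) - 1572296 = (769*632 + 72) - 1572296 = (486008 + 72) - 1572296 = 486080 - 1572296 = -1086216)
545484 + j = 545484 - 1086216 = -540732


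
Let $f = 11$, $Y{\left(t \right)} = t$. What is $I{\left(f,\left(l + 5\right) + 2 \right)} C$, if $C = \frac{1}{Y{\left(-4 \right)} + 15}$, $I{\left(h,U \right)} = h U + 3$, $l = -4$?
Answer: $\frac{36}{11} \approx 3.2727$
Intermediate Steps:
$I{\left(h,U \right)} = 3 + U h$ ($I{\left(h,U \right)} = U h + 3 = 3 + U h$)
$C = \frac{1}{11}$ ($C = \frac{1}{-4 + 15} = \frac{1}{11} \approx 0.090909$)
$I{\left(f,\left(l + 5\right) + 2 \right)} C = \left(3 + \left(\left(-4 + 5\right) + 2\right) 11\right) \frac{1}{11} = \left(3 + \left(1 + 2\right) 11\right) \frac{1}{11} = \left(3 + 3 \cdot 11\right) \frac{1}{11} = \left(3 + 33\right) \frac{1}{11} = 36 \cdot \frac{1}{11} = \frac{36}{11}$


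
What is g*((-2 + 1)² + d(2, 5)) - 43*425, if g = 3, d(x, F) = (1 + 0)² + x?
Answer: -18263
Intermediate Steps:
d(x, F) = 1 + x (d(x, F) = 1² + x = 1 + x)
g*((-2 + 1)² + d(2, 5)) - 43*425 = 3*((-2 + 1)² + (1 + 2)) - 43*425 = 3*((-1)² + 3) - 18275 = 3*(1 + 3) - 18275 = 3*4 - 18275 = 12 - 18275 = -18263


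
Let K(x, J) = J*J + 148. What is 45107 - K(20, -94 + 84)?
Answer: 44859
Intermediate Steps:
K(x, J) = 148 + J² (K(x, J) = J² + 148 = 148 + J²)
45107 - K(20, -94 + 84) = 45107 - (148 + (-94 + 84)²) = 45107 - (148 + (-10)²) = 45107 - (148 + 100) = 45107 - 1*248 = 45107 - 248 = 44859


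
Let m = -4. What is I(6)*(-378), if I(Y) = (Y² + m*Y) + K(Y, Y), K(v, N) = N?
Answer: -6804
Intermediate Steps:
I(Y) = Y² - 3*Y (I(Y) = (Y² - 4*Y) + Y = Y² - 3*Y)
I(6)*(-378) = (6*(-3 + 6))*(-378) = (6*3)*(-378) = 18*(-378) = -6804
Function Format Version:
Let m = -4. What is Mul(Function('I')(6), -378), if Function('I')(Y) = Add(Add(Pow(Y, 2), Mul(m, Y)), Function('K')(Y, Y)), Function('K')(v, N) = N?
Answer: -6804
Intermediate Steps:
Function('I')(Y) = Add(Pow(Y, 2), Mul(-3, Y)) (Function('I')(Y) = Add(Add(Pow(Y, 2), Mul(-4, Y)), Y) = Add(Pow(Y, 2), Mul(-3, Y)))
Mul(Function('I')(6), -378) = Mul(Mul(6, Add(-3, 6)), -378) = Mul(Mul(6, 3), -378) = Mul(18, -378) = -6804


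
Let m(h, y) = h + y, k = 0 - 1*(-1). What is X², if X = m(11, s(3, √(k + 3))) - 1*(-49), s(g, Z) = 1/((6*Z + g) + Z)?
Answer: 1042441/289 ≈ 3607.1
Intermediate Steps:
k = 1 (k = 0 + 1 = 1)
s(g, Z) = 1/(g + 7*Z) (s(g, Z) = 1/((g + 6*Z) + Z) = 1/(g + 7*Z))
X = 1021/17 (X = (11 + 1/(3 + 7*√(1 + 3))) - 1*(-49) = (11 + 1/(3 + 7*√4)) + 49 = (11 + 1/(3 + 7*2)) + 49 = (11 + 1/(3 + 14)) + 49 = (11 + 1/17) + 49 = 188/17 + 49 = 1021/17 ≈ 60.059)
X² = (1021/17)² = 1042441/289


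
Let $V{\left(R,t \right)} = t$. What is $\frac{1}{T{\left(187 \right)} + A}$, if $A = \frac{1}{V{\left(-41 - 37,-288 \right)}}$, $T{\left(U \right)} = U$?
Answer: $\frac{288}{53855} \approx 0.0053477$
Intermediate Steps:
$A = - \frac{1}{288}$ ($A = \frac{1}{-288} = - \frac{1}{288} \approx -0.0034722$)
$\frac{1}{T{\left(187 \right)} + A} = \frac{1}{187 - \frac{1}{288}} = \frac{1}{\frac{53855}{288}} = \frac{288}{53855}$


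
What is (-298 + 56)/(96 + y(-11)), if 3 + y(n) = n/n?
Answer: -121/47 ≈ -2.5745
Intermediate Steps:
y(n) = -2 (y(n) = -3 + n/n = -3 + 1 = -2)
(-298 + 56)/(96 + y(-11)) = (-298 + 56)/(96 - 2) = -242/94 = -242*1/94 = -121/47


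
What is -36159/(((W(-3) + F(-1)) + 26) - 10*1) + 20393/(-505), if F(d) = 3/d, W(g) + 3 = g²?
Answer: -18647762/9595 ≈ -1943.5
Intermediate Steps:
W(g) = -3 + g²
-36159/(((W(-3) + F(-1)) + 26) - 10*1) + 20393/(-505) = -36159/((((-3 + (-3)²) + 3/(-1)) + 26) - 10*1) + 20393/(-505) = -36159/((((-3 + 9) + 3*(-1)) + 26) - 10) + 20393*(-1/505) = -36159/(((6 - 3) + 26) - 10) - 20393/505 = -36159/((3 + 26) - 10) - 20393/505 = -36159/(29 - 10) - 20393/505 = -36159/19 - 20393/505 = -18647762/9595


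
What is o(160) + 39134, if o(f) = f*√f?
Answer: 39134 + 640*√10 ≈ 41158.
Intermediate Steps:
o(f) = f^(3/2)
o(160) + 39134 = 160^(3/2) + 39134 = 640*√10 + 39134 = 39134 + 640*√10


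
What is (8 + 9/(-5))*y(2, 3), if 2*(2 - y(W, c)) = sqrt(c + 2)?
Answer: 62/5 - 31*sqrt(5)/10 ≈ 5.4682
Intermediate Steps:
y(W, c) = 2 - sqrt(2 + c)/2 (y(W, c) = 2 - sqrt(c + 2)/2 = 2 - sqrt(2 + c)/2)
(8 + 9/(-5))*y(2, 3) = (8 + 9/(-5))*(2 - sqrt(2 + 3)/2) = (8 + 9*(-1/5))*(2 - sqrt(5)/2) = (8 - 9/5)*(2 - sqrt(5)/2) = 31*(2 - sqrt(5)/2)/5 = 62/5 - 31*sqrt(5)/10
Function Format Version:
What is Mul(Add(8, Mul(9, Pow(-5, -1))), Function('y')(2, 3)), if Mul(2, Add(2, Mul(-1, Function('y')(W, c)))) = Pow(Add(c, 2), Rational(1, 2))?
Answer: Add(Rational(62, 5), Mul(Rational(-31, 10), Pow(5, Rational(1, 2)))) ≈ 5.4682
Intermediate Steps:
Function('y')(W, c) = Add(2, Mul(Rational(-1, 2), Pow(Add(2, c), Rational(1, 2)))) (Function('y')(W, c) = Add(2, Mul(Rational(-1, 2), Pow(Add(c, 2), Rational(1, 2)))) = Add(2, Mul(Rational(-1, 2), Pow(Add(2, c), Rational(1, 2)))))
Mul(Add(8, Mul(9, Pow(-5, -1))), Function('y')(2, 3)) = Mul(Add(8, Mul(9, Pow(-5, -1))), Add(2, Mul(Rational(-1, 2), Pow(Add(2, 3), Rational(1, 2))))) = Mul(Add(8, Mul(9, Rational(-1, 5))), Add(2, Mul(Rational(-1, 2), Pow(5, Rational(1, 2))))) = Mul(Add(8, Rational(-9, 5)), Add(2, Mul(Rational(-1, 2), Pow(5, Rational(1, 2))))) = Mul(Rational(31, 5), Add(2, Mul(Rational(-1, 2), Pow(5, Rational(1, 2))))) = Add(Rational(62, 5), Mul(Rational(-31, 10), Pow(5, Rational(1, 2))))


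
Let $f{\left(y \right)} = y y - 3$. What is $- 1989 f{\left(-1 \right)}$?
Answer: $3978$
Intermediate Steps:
$f{\left(y \right)} = -3 + y^{2}$ ($f{\left(y \right)} = y^{2} - 3 = -3 + y^{2}$)
$- 1989 f{\left(-1 \right)} = - 1989 \left(-3 + \left(-1\right)^{2}\right) = - 1989 \left(-3 + 1\right) = \left(-1989\right) \left(-2\right) = 3978$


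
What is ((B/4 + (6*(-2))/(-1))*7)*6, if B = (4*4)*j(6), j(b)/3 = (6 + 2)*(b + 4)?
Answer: 40824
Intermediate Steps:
j(b) = 96 + 24*b (j(b) = 3*((6 + 2)*(b + 4)) = 3*(8*(4 + b)) = 3*(32 + 8*b) = 96 + 24*b)
B = 3840 (B = (4*4)*(96 + 24*6) = 16*(96 + 144) = 16*240 = 3840)
((B/4 + (6*(-2))/(-1))*7)*6 = ((3840/4 + (6*(-2))/(-1))*7)*6 = ((3840*(1/4) - 12*(-1))*7)*6 = ((960 + 12)*7)*6 = (972*7)*6 = 6804*6 = 40824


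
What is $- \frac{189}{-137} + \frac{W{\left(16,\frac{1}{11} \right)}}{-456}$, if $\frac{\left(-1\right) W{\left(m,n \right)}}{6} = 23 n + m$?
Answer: $\frac{185267}{114532} \approx 1.6176$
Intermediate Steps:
$W{\left(m,n \right)} = - 138 n - 6 m$ ($W{\left(m,n \right)} = - 6 \left(23 n + m\right) = - 6 \left(m + 23 n\right) = - 138 n - 6 m$)
$- \frac{189}{-137} + \frac{W{\left(16,\frac{1}{11} \right)}}{-456} = - \frac{189}{-137} + \frac{- \frac{138}{11} - 96}{-456} = \left(-189\right) \left(- \frac{1}{137}\right) + \left(\left(-138\right) \frac{1}{11} - 96\right) \left(- \frac{1}{456}\right) = \frac{189}{137} + \left(- \frac{138}{11} - 96\right) \left(- \frac{1}{456}\right) = \frac{189}{137} - - \frac{199}{836} = \frac{189}{137} + \frac{199}{836} = \frac{185267}{114532}$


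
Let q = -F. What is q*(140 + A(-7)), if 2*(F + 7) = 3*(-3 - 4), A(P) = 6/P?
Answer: 2435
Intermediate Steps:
F = -35/2 (F = -7 + (3*(-3 - 4))/2 = -7 + (3*(-7))/2 = -7 + (1/2)*(-21) = -7 - 21/2 = -35/2 ≈ -17.500)
q = 35/2 (q = -1*(-35/2) = 35/2 ≈ 17.500)
q*(140 + A(-7)) = 35*(140 + 6/(-7))/2 = 35*(140 + 6*(-1/7))/2 = 35*(140 - 6/7)/2 = (35/2)*(974/7) = 2435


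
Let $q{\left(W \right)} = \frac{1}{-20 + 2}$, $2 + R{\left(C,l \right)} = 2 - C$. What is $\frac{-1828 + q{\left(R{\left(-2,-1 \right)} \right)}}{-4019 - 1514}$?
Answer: $\frac{32905}{99594} \approx 0.33039$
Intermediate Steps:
$R{\left(C,l \right)} = - C$ ($R{\left(C,l \right)} = -2 - \left(-2 + C\right) = - C$)
$q{\left(W \right)} = - \frac{1}{18}$ ($q{\left(W \right)} = \frac{1}{-18} = - \frac{1}{18}$)
$\frac{-1828 + q{\left(R{\left(-2,-1 \right)} \right)}}{-4019 - 1514} = \frac{-1828 - \frac{1}{18}}{-4019 - 1514} = - \frac{32905}{18 \left(-5533\right)} = \left(- \frac{32905}{18}\right) \left(- \frac{1}{5533}\right) = \frac{32905}{99594}$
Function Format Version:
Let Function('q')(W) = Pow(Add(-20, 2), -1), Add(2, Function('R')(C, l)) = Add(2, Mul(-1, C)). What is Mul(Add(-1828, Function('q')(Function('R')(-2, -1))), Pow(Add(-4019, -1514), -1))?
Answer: Rational(32905, 99594) ≈ 0.33039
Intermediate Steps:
Function('R')(C, l) = Mul(-1, C) (Function('R')(C, l) = Add(-2, Add(2, Mul(-1, C))) = Mul(-1, C))
Function('q')(W) = Rational(-1, 18) (Function('q')(W) = Pow(-18, -1) = Rational(-1, 18))
Mul(Add(-1828, Function('q')(Function('R')(-2, -1))), Pow(Add(-4019, -1514), -1)) = Mul(Add(-1828, Rational(-1, 18)), Pow(Add(-4019, -1514), -1)) = Mul(Rational(-32905, 18), Pow(-5533, -1)) = Mul(Rational(-32905, 18), Rational(-1, 5533)) = Rational(32905, 99594)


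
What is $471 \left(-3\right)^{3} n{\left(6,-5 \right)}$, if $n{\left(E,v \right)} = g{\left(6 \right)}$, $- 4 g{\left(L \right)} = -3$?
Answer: $- \frac{38151}{4} \approx -9537.8$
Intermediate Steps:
$g{\left(L \right)} = \frac{3}{4}$ ($g{\left(L \right)} = \left(- \frac{1}{4}\right) \left(-3\right) = \frac{3}{4}$)
$n{\left(E,v \right)} = \frac{3}{4}$
$471 \left(-3\right)^{3} n{\left(6,-5 \right)} = 471 \left(-3\right)^{3} \cdot \frac{3}{4} = 471 \left(\left(-27\right) \frac{3}{4}\right) = 471 \left(- \frac{81}{4}\right) = - \frac{38151}{4}$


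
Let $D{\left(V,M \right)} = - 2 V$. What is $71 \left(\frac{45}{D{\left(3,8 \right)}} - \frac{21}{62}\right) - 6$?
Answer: $- \frac{17439}{31} \approx -562.55$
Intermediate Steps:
$71 \left(\frac{45}{D{\left(3,8 \right)}} - \frac{21}{62}\right) - 6 = 71 \left(\frac{45}{\left(-2\right) 3} - \frac{21}{62}\right) - 6 = 71 \left(\frac{45}{-6} - \frac{21}{62}\right) - 6 = 71 \left(45 \left(- \frac{1}{6}\right) - \frac{21}{62}\right) - 6 = 71 \left(- \frac{15}{2} - \frac{21}{62}\right) - 6 = 71 \left(- \frac{243}{31}\right) - 6 = - \frac{17253}{31} - 6 = - \frac{17439}{31}$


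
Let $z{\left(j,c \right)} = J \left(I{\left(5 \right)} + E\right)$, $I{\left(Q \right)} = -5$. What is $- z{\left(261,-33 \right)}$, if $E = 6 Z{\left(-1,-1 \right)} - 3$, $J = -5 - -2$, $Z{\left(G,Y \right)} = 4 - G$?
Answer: $66$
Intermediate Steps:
$J = -3$ ($J = -5 + 2 = -3$)
$E = 27$ ($E = 6 \left(4 - -1\right) - 3 = 6 \left(4 + 1\right) - 3 = 6 \cdot 5 - 3 = 30 - 3 = 27$)
$z{\left(j,c \right)} = -66$ ($z{\left(j,c \right)} = - 3 \left(-5 + 27\right) = \left(-3\right) 22 = -66$)
$- z{\left(261,-33 \right)} = \left(-1\right) \left(-66\right) = 66$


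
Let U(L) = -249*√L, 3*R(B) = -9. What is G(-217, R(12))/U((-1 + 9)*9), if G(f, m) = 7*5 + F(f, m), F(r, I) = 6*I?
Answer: -17*√2/2988 ≈ -0.0080461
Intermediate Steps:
R(B) = -3 (R(B) = (⅓)*(-9) = -3)
G(f, m) = 35 + 6*m (G(f, m) = 7*5 + 6*m = 35 + 6*m)
G(-217, R(12))/U((-1 + 9)*9) = (35 + 6*(-3))/((-249*3*√(-1 + 9))) = (35 - 18)/((-249*6*√2)) = 17/((-1494*√2)) = 17*(-√2/2988) = -17*√2/2988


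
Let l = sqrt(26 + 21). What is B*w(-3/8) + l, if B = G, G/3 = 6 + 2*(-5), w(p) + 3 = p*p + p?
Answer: 621/16 + sqrt(47) ≈ 45.668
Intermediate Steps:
l = sqrt(47) ≈ 6.8557
w(p) = -3 + p + p**2 (w(p) = -3 + (p*p + p) = -3 + (p**2 + p) = -3 + (p + p**2) = -3 + p + p**2)
G = -12 (G = 3*(6 + 2*(-5)) = 3*(6 - 10) = 3*(-4) = -12)
B = -12
B*w(-3/8) + l = -12*(-3 - 3/8 + (-3/8)**2) + sqrt(47) = -12*(-3 - 3/8 + 9/64) + sqrt(47) = -12*(-207/64) + sqrt(47) = 621/16 + sqrt(47)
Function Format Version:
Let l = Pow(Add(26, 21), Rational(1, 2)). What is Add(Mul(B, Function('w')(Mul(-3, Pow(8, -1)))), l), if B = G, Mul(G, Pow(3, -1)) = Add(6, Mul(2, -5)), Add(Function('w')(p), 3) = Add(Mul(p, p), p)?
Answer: Add(Rational(621, 16), Pow(47, Rational(1, 2))) ≈ 45.668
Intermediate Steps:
l = Pow(47, Rational(1, 2)) ≈ 6.8557
Function('w')(p) = Add(-3, p, Pow(p, 2)) (Function('w')(p) = Add(-3, Add(Mul(p, p), p)) = Add(-3, Add(Pow(p, 2), p)) = Add(-3, Add(p, Pow(p, 2))) = Add(-3, p, Pow(p, 2)))
G = -12 (G = Mul(3, Add(6, Mul(2, -5))) = Mul(3, Add(6, -10)) = Mul(3, -4) = -12)
B = -12
Add(Mul(B, Function('w')(Mul(-3, Pow(8, -1)))), l) = Add(Mul(-12, Add(-3, Mul(-3, Pow(8, -1)), Pow(Mul(-3, Pow(8, -1)), 2))), Pow(47, Rational(1, 2))) = Add(Mul(-12, Add(-3, Mul(-3, Rational(1, 8)), Pow(Mul(-3, Rational(1, 8)), 2))), Pow(47, Rational(1, 2))) = Add(Mul(-12, Add(-3, Rational(-3, 8), Pow(Rational(-3, 8), 2))), Pow(47, Rational(1, 2))) = Add(Mul(-12, Add(-3, Rational(-3, 8), Rational(9, 64))), Pow(47, Rational(1, 2))) = Add(Mul(-12, Rational(-207, 64)), Pow(47, Rational(1, 2))) = Add(Rational(621, 16), Pow(47, Rational(1, 2)))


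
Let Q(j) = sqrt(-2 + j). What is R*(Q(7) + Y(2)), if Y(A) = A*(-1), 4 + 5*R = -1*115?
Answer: 238/5 - 119*sqrt(5)/5 ≈ -5.6184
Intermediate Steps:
R = -119/5 (R = -4/5 + (-1*115)/5 = -4/5 + (1/5)*(-115) = -4/5 - 23 = -119/5 ≈ -23.800)
Y(A) = -A
R*(Q(7) + Y(2)) = -119*(sqrt(-2 + 7) - 1*2)/5 = -119*(sqrt(5) - 2)/5 = -119*(-2 + sqrt(5))/5 = 238/5 - 119*sqrt(5)/5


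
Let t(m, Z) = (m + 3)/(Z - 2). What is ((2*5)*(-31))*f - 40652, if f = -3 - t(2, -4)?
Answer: -119941/3 ≈ -39980.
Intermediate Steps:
t(m, Z) = (3 + m)/(-2 + Z)
f = -13/6 (f = -3 - (3 + 2)/(-2 - 4) = -3 - 5/(-6) = -3 - (-1)*5/6 = -3 - 1*(-5/6) = -3 + 5/6 = -13/6 ≈ -2.1667)
((2*5)*(-31))*f - 40652 = ((2*5)*(-31))*(-13/6) - 40652 = (10*(-31))*(-13/6) - 40652 = -310*(-13/6) - 40652 = 2015/3 - 40652 = -119941/3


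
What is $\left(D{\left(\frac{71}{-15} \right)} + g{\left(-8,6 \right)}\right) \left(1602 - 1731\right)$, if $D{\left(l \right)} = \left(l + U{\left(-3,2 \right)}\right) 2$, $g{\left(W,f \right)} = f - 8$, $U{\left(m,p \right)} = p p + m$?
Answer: $\frac{6106}{5} \approx 1221.2$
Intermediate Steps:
$U{\left(m,p \right)} = m + p^{2}$ ($U{\left(m,p \right)} = p^{2} + m = m + p^{2}$)
$g{\left(W,f \right)} = -8 + f$
$D{\left(l \right)} = 2 + 2 l$ ($D{\left(l \right)} = \left(l - \left(3 - 2^{2}\right)\right) 2 = \left(l + \left(-3 + 4\right)\right) 2 = \left(l + 1\right) 2 = \left(1 + l\right) 2 = 2 + 2 l$)
$\left(D{\left(\frac{71}{-15} \right)} + g{\left(-8,6 \right)}\right) \left(1602 - 1731\right) = \left(\left(2 + 2 \frac{71}{-15}\right) + \left(-8 + 6\right)\right) \left(1602 - 1731\right) = \left(\left(2 + 2 \cdot 71 \left(- \frac{1}{15}\right)\right) - 2\right) \left(-129\right) = \left(\left(2 + 2 \left(- \frac{71}{15}\right)\right) - 2\right) \left(-129\right) = \left(\left(2 - \frac{142}{15}\right) - 2\right) \left(-129\right) = \left(- \frac{112}{15} - 2\right) \left(-129\right) = \left(- \frac{142}{15}\right) \left(-129\right) = \frac{6106}{5}$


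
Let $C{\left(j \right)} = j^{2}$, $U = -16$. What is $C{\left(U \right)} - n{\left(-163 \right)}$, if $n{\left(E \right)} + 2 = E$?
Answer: $421$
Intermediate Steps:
$n{\left(E \right)} = -2 + E$
$C{\left(U \right)} - n{\left(-163 \right)} = \left(-16\right)^{2} - \left(-2 - 163\right) = 256 - -165 = 256 + 165 = 421$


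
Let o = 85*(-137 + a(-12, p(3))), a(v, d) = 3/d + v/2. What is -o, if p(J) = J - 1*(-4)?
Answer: 84830/7 ≈ 12119.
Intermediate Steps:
p(J) = 4 + J (p(J) = J + 4 = 4 + J)
a(v, d) = v/2 + 3/d (a(v, d) = 3/d + v*(1/2) = 3/d + v/2 = v/2 + 3/d)
o = -84830/7 (o = 85*(-137 + ((1/2)*(-12) + 3/(4 + 3))) = 85*(-137 + (-6 + 3/7)) = 85*(-137 - 39/7) = 85*(-998/7) = -84830/7 ≈ -12119.)
-o = -1*(-84830/7) = 84830/7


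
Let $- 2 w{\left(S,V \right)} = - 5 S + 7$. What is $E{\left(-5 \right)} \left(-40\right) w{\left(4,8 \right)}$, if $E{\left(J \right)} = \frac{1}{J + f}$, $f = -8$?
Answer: $20$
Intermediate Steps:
$w{\left(S,V \right)} = - \frac{7}{2} + \frac{5 S}{2}$ ($w{\left(S,V \right)} = - \frac{- 5 S + 7}{2} = - \frac{7 - 5 S}{2} = - \frac{7}{2} + \frac{5 S}{2}$)
$E{\left(J \right)} = \frac{1}{-8 + J}$ ($E{\left(J \right)} = \frac{1}{J - 8} = \frac{1}{-8 + J}$)
$E{\left(-5 \right)} \left(-40\right) w{\left(4,8 \right)} = \frac{1}{-8 - 5} \left(-40\right) \left(- \frac{7}{2} + \frac{5}{2} \cdot 4\right) = \frac{1}{-13} \left(-40\right) \left(- \frac{7}{2} + 10\right) = \left(- \frac{1}{13}\right) \left(-40\right) \frac{13}{2} = \frac{40}{13} \cdot \frac{13}{2} = 20$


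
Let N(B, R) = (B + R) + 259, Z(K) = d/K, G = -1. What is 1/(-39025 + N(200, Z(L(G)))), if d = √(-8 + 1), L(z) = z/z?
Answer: -38566/1487336363 - I*√7/1487336363 ≈ -2.593e-5 - 1.7789e-9*I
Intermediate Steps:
L(z) = 1
d = I*√7 (d = √(-7) = I*√7 ≈ 2.6458*I)
Z(K) = I*√7/K (Z(K) = (I*√7)/K = I*√7/K)
N(B, R) = 259 + B + R
1/(-39025 + N(200, Z(L(G)))) = 1/(-39025 + (259 + 200 + I*√7/1)) = 1/(-39025 + (259 + 200 + I*√7*1)) = 1/(-39025 + (259 + 200 + I*√7)) = 1/(-39025 + (459 + I*√7)) = 1/(-38566 + I*√7)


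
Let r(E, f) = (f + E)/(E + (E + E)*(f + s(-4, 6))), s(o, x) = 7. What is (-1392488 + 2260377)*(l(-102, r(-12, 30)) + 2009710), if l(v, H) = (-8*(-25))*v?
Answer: 1726500266590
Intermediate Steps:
r(E, f) = (E + f)/(E + 2*E*(7 + f)) (r(E, f) = (f + E)/(E + (E + E)*(f + 7)) = (E + f)/(E + (2*E)*(7 + f)) = (E + f)/(E + 2*E*(7 + f)))
l(v, H) = 200*v
(-1392488 + 2260377)*(l(-102, r(-12, 30)) + 2009710) = (-1392488 + 2260377)*(200*(-102) + 2009710) = 867889*(-20400 + 2009710) = 867889*1989310 = 1726500266590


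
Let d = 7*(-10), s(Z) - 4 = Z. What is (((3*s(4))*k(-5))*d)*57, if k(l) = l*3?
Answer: 1436400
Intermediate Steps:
s(Z) = 4 + Z
k(l) = 3*l
d = -70
(((3*s(4))*k(-5))*d)*57 = (((3*(4 + 4))*(3*(-5)))*(-70))*57 = (((3*8)*(-15))*(-70))*57 = ((24*(-15))*(-70))*57 = -360*(-70)*57 = 25200*57 = 1436400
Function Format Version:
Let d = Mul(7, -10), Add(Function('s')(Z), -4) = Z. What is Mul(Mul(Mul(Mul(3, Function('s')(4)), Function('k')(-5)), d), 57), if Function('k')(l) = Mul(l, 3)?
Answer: 1436400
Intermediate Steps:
Function('s')(Z) = Add(4, Z)
Function('k')(l) = Mul(3, l)
d = -70
Mul(Mul(Mul(Mul(3, Function('s')(4)), Function('k')(-5)), d), 57) = Mul(Mul(Mul(Mul(3, Add(4, 4)), Mul(3, -5)), -70), 57) = Mul(Mul(Mul(Mul(3, 8), -15), -70), 57) = Mul(Mul(Mul(24, -15), -70), 57) = Mul(Mul(-360, -70), 57) = Mul(25200, 57) = 1436400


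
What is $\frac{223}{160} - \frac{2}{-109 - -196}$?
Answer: $\frac{19081}{13920} \approx 1.3708$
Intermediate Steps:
$\frac{223}{160} - \frac{2}{-109 - -196} = 223 \cdot \frac{1}{160} - \frac{2}{-109 + 196} = \frac{223}{160} - \frac{2}{87} = \frac{19081}{13920}$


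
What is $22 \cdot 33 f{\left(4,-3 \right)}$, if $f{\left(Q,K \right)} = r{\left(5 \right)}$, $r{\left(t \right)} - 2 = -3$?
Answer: $-726$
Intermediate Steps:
$r{\left(t \right)} = -1$ ($r{\left(t \right)} = 2 - 3 = -1$)
$f{\left(Q,K \right)} = -1$
$22 \cdot 33 f{\left(4,-3 \right)} = 22 \cdot 33 \left(-1\right) = 726 \left(-1\right) = -726$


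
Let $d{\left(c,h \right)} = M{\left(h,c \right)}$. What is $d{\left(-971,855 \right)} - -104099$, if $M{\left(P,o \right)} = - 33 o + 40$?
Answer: $136182$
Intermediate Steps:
$M{\left(P,o \right)} = 40 - 33 o$
$d{\left(c,h \right)} = 40 - 33 c$
$d{\left(-971,855 \right)} - -104099 = \left(40 - -32043\right) - -104099 = \left(40 + 32043\right) + 104099 = 32083 + 104099 = 136182$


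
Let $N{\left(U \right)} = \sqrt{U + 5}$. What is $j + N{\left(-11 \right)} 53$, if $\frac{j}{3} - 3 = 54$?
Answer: $171 + 53 i \sqrt{6} \approx 171.0 + 129.82 i$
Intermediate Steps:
$j = 171$ ($j = 9 + 3 \cdot 54 = 9 + 162 = 171$)
$N{\left(U \right)} = \sqrt{5 + U}$
$j + N{\left(-11 \right)} 53 = 171 + \sqrt{5 - 11} \cdot 53 = 171 + \sqrt{-6} \cdot 53 = 171 + i \sqrt{6} \cdot 53 = 171 + 53 i \sqrt{6}$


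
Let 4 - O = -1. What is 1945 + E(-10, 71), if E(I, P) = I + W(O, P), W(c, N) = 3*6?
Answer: 1953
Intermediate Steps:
O = 5 (O = 4 - 1*(-1) = 4 + 1 = 5)
W(c, N) = 18
E(I, P) = 18 + I (E(I, P) = I + 18 = 18 + I)
1945 + E(-10, 71) = 1945 + (18 - 10) = 1945 + 8 = 1953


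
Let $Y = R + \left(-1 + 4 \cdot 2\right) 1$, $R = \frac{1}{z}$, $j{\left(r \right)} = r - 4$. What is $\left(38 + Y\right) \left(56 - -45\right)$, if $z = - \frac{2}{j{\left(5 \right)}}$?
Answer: $\frac{8989}{2} \approx 4494.5$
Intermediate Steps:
$j{\left(r \right)} = -4 + r$
$z = -2$ ($z = - \frac{2}{-4 + 5} = - \frac{2}{1} = \left(-2\right) 1 = -2$)
$R = - \frac{1}{2}$ ($R = \frac{1}{-2} = - \frac{1}{2} \approx -0.5$)
$Y = \frac{13}{2}$ ($Y = - \frac{1}{2} + \left(-1 + 4 \cdot 2\right) 1 = - \frac{1}{2} + \left(-1 + 8\right) 1 = - \frac{1}{2} + 7 \cdot 1 = - \frac{1}{2} + 7 = \frac{13}{2} \approx 6.5$)
$\left(38 + Y\right) \left(56 - -45\right) = \left(38 + \frac{13}{2}\right) \left(56 - -45\right) = \frac{89 \left(56 + 45\right)}{2} = \frac{89}{2} \cdot 101 = \frac{8989}{2}$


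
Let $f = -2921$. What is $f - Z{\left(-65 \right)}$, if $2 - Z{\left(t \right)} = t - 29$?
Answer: $-3017$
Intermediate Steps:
$Z{\left(t \right)} = 31 - t$ ($Z{\left(t \right)} = 2 - \left(t - 29\right) = 2 - \left(-29 + t\right) = 31 - t$)
$f - Z{\left(-65 \right)} = -2921 - \left(31 - -65\right) = -2921 - \left(31 + 65\right) = -2921 - 96 = -3017$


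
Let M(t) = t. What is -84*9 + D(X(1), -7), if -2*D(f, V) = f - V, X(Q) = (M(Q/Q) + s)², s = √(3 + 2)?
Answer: -1525/2 - √5 ≈ -764.74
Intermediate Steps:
s = √5 ≈ 2.2361
X(Q) = (1 + √5)² (X(Q) = (Q/Q + √5)² = (1 + √5)²)
D(f, V) = V/2 - f/2 (D(f, V) = -(f - V)/2 = V/2 - f/2)
-84*9 + D(X(1), -7) = -84*9 + ((½)*(-7) - (1 + √5)²/2) = -756 + (-7/2 - (1 + √5)²/2) = -1519/2 - (1 + √5)²/2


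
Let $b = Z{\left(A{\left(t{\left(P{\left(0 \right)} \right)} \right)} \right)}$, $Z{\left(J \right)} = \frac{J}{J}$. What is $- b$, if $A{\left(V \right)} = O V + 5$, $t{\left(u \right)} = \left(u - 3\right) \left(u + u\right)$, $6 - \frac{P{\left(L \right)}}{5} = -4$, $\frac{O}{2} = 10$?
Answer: $-1$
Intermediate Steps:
$O = 20$ ($O = 2 \cdot 10 = 20$)
$P{\left(L \right)} = 50$ ($P{\left(L \right)} = 30 - -20 = 30 + 20 = 50$)
$t{\left(u \right)} = 2 u \left(-3 + u\right)$ ($t{\left(u \right)} = \left(-3 + u\right) 2 u = 2 u \left(-3 + u\right)$)
$A{\left(V \right)} = 5 + 20 V$ ($A{\left(V \right)} = 20 V + 5 = 5 + 20 V$)
$Z{\left(J \right)} = 1$
$b = 1$
$- b = \left(-1\right) 1 = -1$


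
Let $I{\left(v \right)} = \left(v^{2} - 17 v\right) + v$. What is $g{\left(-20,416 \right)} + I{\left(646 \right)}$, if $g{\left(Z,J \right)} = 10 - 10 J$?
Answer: $402830$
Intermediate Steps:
$I{\left(v \right)} = v^{2} - 16 v$
$g{\left(-20,416 \right)} + I{\left(646 \right)} = \left(10 - 4160\right) + 646 \left(-16 + 646\right) = \left(10 - 4160\right) + 646 \cdot 630 = -4150 + 406980 = 402830$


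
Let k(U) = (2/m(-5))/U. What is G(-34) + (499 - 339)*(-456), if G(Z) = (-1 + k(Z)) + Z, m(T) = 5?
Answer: -6204576/85 ≈ -72995.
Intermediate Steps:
k(U) = 2/(5*U) (k(U) = (2/5)/U = (2*(1/5))/U = 2/(5*U))
G(Z) = -1 + Z + 2/(5*Z) (G(Z) = (-1 + 2/(5*Z)) + Z = -1 + Z + 2/(5*Z))
G(-34) + (499 - 339)*(-456) = (-1 - 34 + (2/5)/(-34)) + (499 - 339)*(-456) = (-1 - 34 + (2/5)*(-1/34)) + 160*(-456) = (-1 - 34 - 1/85) - 72960 = -2976/85 - 72960 = -6204576/85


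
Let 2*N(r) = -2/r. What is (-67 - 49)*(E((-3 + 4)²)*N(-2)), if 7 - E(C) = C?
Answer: -348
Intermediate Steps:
E(C) = 7 - C
N(r) = -1/r (N(r) = (-2/r)/2 = -1/r)
(-67 - 49)*(E((-3 + 4)²)*N(-2)) = (-67 - 49)*((7 - (-3 + 4)²)*(-1/(-2))) = -116*(7 - 1*1²)*(-1*(-½)) = -116*(7 - 1*1)/2 = -116*(7 - 1)/2 = -696/2 = -116*3 = -348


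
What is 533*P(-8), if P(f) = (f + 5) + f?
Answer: -5863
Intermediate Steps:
P(f) = 5 + 2*f (P(f) = (5 + f) + f = 5 + 2*f)
533*P(-8) = 533*(5 + 2*(-8)) = 533*(5 - 16) = 533*(-11) = -5863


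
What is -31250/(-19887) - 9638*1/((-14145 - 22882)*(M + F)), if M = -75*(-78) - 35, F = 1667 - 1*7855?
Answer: 7072201604/4502635557 ≈ 1.5707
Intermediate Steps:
F = -6188 (F = 1667 - 7855 = -6188)
M = 5815 (M = 5850 - 35 = 5815)
-31250/(-19887) - 9638*1/((-14145 - 22882)*(M + F)) = -31250/(-19887) - 9638*1/((-14145 - 22882)*(5815 - 6188)) = -31250*(-1/19887) - 9638/((-373*(-37027))) = 31250/19887 - 9638/13811071 = 31250/19887 - 9638*1/13811071 = 31250/19887 - 158/226411 = 7072201604/4502635557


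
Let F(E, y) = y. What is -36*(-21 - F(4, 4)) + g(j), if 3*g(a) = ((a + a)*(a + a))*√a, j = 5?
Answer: 900 + 100*√5/3 ≈ 974.54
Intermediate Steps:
g(a) = 4*a^(5/2)/3 (g(a) = (((a + a)*(a + a))*√a)/3 = (((2*a)*(2*a))*√a)/3 = ((4*a²)*√a)/3 = (4*a^(5/2))/3 = 4*a^(5/2)/3)
-36*(-21 - F(4, 4)) + g(j) = -36*(-21 - 1*4) + 4*5^(5/2)/3 = -36*(-21 - 4) + 4*(25*√5)/3 = -36*(-25) + 100*√5/3 = 900 + 100*√5/3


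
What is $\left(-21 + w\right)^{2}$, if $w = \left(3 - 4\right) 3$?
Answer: $576$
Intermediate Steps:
$w = -3$ ($w = \left(-1\right) 3 = -3$)
$\left(-21 + w\right)^{2} = \left(-21 - 3\right)^{2} = \left(-24\right)^{2} = 576$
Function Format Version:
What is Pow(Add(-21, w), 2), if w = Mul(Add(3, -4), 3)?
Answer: 576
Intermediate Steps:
w = -3 (w = Mul(-1, 3) = -3)
Pow(Add(-21, w), 2) = Pow(Add(-21, -3), 2) = Pow(-24, 2) = 576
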